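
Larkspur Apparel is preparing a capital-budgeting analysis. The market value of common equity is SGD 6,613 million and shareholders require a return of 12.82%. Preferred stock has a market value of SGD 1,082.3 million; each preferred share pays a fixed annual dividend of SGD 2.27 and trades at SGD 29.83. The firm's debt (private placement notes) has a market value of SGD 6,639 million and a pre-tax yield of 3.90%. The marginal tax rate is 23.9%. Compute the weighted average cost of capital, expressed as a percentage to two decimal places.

Cost of preferred: Rp = 2.27 / 29.83 = 7.6098%.
Total capital V = 6613 + 1082.3 + 6639 = 14334.3.
Equity: weight = 6613/14334.3 = 0.4613; cost = 12.82%.
Preferred: weight = 1082.3/14334.3 = 0.0755; cost = 7.6098%.
Private placement notes: weight = 6639/14334.3 = 0.4632; after-tax cost = 3.9% × (1 − 23.9%) = 2.9679%.
WACC = 0.4613 × 12.8200% + 0.0755 × 7.6098% + 0.4632 × 2.9679% = 7.8636%.

7.86%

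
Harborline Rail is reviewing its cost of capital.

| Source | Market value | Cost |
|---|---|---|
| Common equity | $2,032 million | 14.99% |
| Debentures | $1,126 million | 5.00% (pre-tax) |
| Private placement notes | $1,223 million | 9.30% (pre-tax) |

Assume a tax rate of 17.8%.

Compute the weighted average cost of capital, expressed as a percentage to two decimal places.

10.14%

Total capital V = 2032 + 1126 + 1223 = 4381.
Equity: weight = 2032/4381 = 0.4638; cost = 14.99%.
Debentures: weight = 1126/4381 = 0.2570; after-tax cost = 5% × (1 − 17.8%) = 4.1100%.
Private placement notes: weight = 1223/4381 = 0.2792; after-tax cost = 9.3% × (1 − 17.8%) = 7.6446%.
WACC = 0.4638 × 14.9900% + 0.2570 × 4.1100% + 0.2792 × 7.6446% = 10.1431%.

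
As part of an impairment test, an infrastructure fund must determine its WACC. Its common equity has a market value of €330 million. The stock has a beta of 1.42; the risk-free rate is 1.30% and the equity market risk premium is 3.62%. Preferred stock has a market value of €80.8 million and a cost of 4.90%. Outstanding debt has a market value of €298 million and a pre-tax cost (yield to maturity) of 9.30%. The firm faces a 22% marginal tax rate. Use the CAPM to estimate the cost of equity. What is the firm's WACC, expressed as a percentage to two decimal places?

6.61%

Cost of equity via CAPM: Re = 1.3% + 1.42 × 3.62% = 6.4404%.
Total capital V = 330 + 80.8 + 298 = 708.8.
Equity: weight = 330/708.8 = 0.4656; cost = 6.4404%.
Preferred: weight = 80.8/708.8 = 0.1140; cost = 4.9%.
Debt: weight = 298/708.8 = 0.4204; after-tax cost = 9.3% × (1 − 22%) = 7.2540%.
WACC = 0.4656 × 6.4404% + 0.1140 × 4.9000% + 0.4204 × 7.2540% = 6.6069%.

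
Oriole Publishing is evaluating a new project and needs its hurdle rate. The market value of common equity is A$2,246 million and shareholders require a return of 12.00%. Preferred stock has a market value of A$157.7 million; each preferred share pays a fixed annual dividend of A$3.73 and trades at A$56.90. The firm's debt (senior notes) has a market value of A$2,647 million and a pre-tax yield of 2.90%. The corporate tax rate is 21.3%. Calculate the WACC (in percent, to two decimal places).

6.74%

Cost of preferred: Rp = 3.73 / 56.9 = 6.5554%.
Total capital V = 2246 + 157.7 + 2647 = 5050.7.
Equity: weight = 2246/5050.7 = 0.4447; cost = 12%.
Preferred: weight = 157.7/5050.7 = 0.0312; cost = 6.5554%.
Senior notes: weight = 2647/5050.7 = 0.5241; after-tax cost = 2.9% × (1 − 21.3%) = 2.2823%.
WACC = 0.4447 × 12.0000% + 0.0312 × 6.5554% + 0.5241 × 2.2823% = 6.7371%.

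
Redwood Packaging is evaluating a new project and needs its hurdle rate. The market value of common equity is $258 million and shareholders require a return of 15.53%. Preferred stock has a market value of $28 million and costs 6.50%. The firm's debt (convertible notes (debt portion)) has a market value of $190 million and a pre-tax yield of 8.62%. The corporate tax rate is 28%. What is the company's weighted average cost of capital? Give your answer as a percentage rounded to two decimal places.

Total capital V = 258 + 28 + 190 = 476.
Equity: weight = 258/476 = 0.5420; cost = 15.53%.
Preferred: weight = 28/476 = 0.0588; cost = 6.5%.
Convertible notes (debt portion): weight = 190/476 = 0.3992; after-tax cost = 8.62% × (1 − 28%) = 6.2064%.
WACC = 0.5420 × 15.5300% + 0.0588 × 6.5000% + 0.3992 × 6.2064% = 11.2772%.

11.28%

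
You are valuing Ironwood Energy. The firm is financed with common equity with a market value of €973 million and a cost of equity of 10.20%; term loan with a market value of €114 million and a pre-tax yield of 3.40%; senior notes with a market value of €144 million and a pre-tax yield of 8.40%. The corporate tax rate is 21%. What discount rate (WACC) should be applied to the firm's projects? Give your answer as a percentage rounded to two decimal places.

9.09%

Total capital V = 973 + 114 + 144 = 1231.
Equity: weight = 973/1231 = 0.7904; cost = 10.2%.
Term loan: weight = 114/1231 = 0.0926; after-tax cost = 3.4% × (1 − 21%) = 2.6860%.
Senior notes: weight = 144/1231 = 0.1170; after-tax cost = 8.4% × (1 − 21%) = 6.6360%.
WACC = 0.7904 × 10.2000% + 0.0926 × 2.6860% + 0.1170 × 6.6360% = 9.0872%.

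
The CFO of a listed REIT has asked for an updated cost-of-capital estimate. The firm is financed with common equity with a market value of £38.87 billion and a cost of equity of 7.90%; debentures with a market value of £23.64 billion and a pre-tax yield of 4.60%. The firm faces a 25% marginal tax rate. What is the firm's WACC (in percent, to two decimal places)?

6.22%

Total capital V = 38.87 + 23.64 = 62.51.
Equity: weight = 38.87/62.51 = 0.6218; cost = 7.9%.
Debentures: weight = 23.64/62.51 = 0.3782; after-tax cost = 4.6% × (1 − 25%) = 3.4500%.
WACC = 0.6218 × 7.9000% + 0.3782 × 3.4500% = 6.2171%.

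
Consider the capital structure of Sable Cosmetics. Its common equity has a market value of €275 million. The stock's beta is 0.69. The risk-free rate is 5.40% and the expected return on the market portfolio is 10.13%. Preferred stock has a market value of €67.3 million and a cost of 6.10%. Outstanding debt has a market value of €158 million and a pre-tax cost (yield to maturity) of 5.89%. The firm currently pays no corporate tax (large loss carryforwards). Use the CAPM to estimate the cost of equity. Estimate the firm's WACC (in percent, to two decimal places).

7.44%

Market risk premium = 10.13% − 5.4% = 4.73%.
Cost of equity via CAPM: Re = 5.4% + 0.69 × 4.73% = 8.6637%.
Total capital V = 275 + 67.3 + 158 = 500.3.
Equity: weight = 275/500.3 = 0.5497; cost = 8.6637%.
Preferred: weight = 67.3/500.3 = 0.1345; cost = 6.1%.
Debt: weight = 158/500.3 = 0.3158; after-tax cost = 5.89% × (1 − 0%) = 5.8900%.
WACC = 0.5497 × 8.6637% + 0.1345 × 6.1000% + 0.3158 × 5.8900% = 7.4429%.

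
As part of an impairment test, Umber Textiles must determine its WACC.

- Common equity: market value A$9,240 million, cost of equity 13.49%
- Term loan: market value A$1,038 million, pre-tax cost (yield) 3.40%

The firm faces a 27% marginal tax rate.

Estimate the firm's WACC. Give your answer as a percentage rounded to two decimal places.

Total capital V = 9240 + 1038 = 10278.
Equity: weight = 9240/10278 = 0.8990; cost = 13.49%.
Term loan: weight = 1038/10278 = 0.1010; after-tax cost = 3.4% × (1 − 27%) = 2.4820%.
WACC = 0.8990 × 13.4900% + 0.1010 × 2.4820% = 12.3783%.

12.38%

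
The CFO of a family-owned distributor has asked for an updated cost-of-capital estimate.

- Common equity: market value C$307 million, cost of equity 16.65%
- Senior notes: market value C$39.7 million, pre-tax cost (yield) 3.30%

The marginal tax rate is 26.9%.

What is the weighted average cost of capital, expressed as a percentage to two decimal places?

15.02%

Total capital V = 307 + 39.7 = 346.7.
Equity: weight = 307/346.7 = 0.8855; cost = 16.65%.
Senior notes: weight = 39.7/346.7 = 0.1145; after-tax cost = 3.3% × (1 − 26.9%) = 2.4123%.
WACC = 0.8855 × 16.6500% + 0.1145 × 2.4123% = 15.0197%.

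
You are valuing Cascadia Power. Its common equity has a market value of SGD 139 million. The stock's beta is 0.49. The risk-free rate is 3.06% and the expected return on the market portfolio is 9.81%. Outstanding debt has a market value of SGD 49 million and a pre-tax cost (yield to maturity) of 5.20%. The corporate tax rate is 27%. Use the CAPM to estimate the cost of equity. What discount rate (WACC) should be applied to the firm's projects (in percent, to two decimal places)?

Market risk premium = 9.81% − 3.06% = 6.75%.
Cost of equity via CAPM: Re = 3.06% + 0.49 × 6.75% = 6.3675%.
Total capital V = 139 + 49 = 188.
Equity: weight = 139/188 = 0.7394; cost = 6.3675%.
Debt: weight = 49/188 = 0.2606; after-tax cost = 5.2% × (1 − 27%) = 3.7960%.
WACC = 0.7394 × 6.3675% + 0.2606 × 3.7960% = 5.6973%.

5.70%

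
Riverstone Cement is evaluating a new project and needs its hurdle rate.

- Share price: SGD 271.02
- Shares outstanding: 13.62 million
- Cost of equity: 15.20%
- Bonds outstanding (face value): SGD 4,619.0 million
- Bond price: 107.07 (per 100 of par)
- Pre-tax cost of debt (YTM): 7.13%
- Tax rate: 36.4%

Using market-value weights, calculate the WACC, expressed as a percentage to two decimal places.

9.09%

Market value of equity E = 271.02 × 13.62m = 3691.2924m. Market value of debt D = 4619m × 107.07/100 = 4945.5633m.
Total capital V = 3691.2924 + 4945.5633 = 8636.8557.
Equity: weight = 3691.2924/8636.8557 = 0.4274; cost = 15.2%.
Bonds outstanding: weight = 4945.5633/8636.8557 = 0.5726; after-tax cost = 7.13% × (1 − 36.4%) = 4.5347%.
WACC = 0.4274 × 15.2000% + 0.5726 × 4.5347% = 9.0929%.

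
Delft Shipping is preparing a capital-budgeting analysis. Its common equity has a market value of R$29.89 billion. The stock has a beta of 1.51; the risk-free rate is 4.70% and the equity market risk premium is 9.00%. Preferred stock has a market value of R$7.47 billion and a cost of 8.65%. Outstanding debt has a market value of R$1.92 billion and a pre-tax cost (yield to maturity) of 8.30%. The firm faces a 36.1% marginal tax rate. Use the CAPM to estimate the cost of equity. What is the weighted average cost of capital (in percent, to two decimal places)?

Cost of equity via CAPM: Re = 4.7% + 1.51 × 9.0% = 18.2900%.
Total capital V = 29.89 + 7.47 + 1.92 = 39.28.
Equity: weight = 29.89/39.28 = 0.7609; cost = 18.29%.
Preferred: weight = 7.47/39.28 = 0.1902; cost = 8.65%.
Debt: weight = 1.92/39.28 = 0.0489; after-tax cost = 8.3% × (1 − 36.1%) = 5.3037%.
WACC = 0.7609 × 18.2900% + 0.1902 × 8.6500% + 0.0489 × 5.3037% = 15.8220%.

15.82%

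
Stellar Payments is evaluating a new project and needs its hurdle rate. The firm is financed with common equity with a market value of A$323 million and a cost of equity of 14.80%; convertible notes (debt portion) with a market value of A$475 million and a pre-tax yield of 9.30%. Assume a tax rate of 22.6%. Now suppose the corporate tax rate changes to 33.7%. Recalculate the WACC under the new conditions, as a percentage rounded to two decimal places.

9.66%

After the change:
Total capital V = 323 + 475 = 798.
Equity: weight = 323/798 = 0.4048; cost = 14.8%.
Convertible notes (debt portion): weight = 475/798 = 0.5952; after-tax cost = 9.3% × (1 − 33.7%) = 6.1659%.
WACC = 0.4048 × 14.8000% + 0.5952 × 6.1659% = 9.6607%.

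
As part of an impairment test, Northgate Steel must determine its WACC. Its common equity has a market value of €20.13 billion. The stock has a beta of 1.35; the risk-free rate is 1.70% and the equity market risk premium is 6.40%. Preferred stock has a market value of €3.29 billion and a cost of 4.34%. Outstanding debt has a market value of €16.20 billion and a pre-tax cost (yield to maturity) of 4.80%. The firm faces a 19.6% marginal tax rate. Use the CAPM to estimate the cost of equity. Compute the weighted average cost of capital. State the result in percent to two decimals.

Cost of equity via CAPM: Re = 1.7% + 1.35 × 6.4% = 10.3400%.
Total capital V = 20.13 + 3.29 + 16.2 = 39.62.
Equity: weight = 20.13/39.62 = 0.5081; cost = 10.34%.
Preferred: weight = 3.29/39.62 = 0.0830; cost = 4.34%.
Debt: weight = 16.2/39.62 = 0.4089; after-tax cost = 4.8% × (1 − 19.6%) = 3.8592%.
WACC = 0.5081 × 10.3400% + 0.0830 × 4.3400% + 0.4089 × 3.8592% = 7.1919%.

7.19%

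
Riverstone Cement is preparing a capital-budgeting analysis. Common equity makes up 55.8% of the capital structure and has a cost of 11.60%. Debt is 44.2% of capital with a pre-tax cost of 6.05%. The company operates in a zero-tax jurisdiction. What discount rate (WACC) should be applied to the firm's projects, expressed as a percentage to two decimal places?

9.15%

After-tax cost of debt = 6.05% × (1 − 0%) = 6.0500%.
WACC = 0.558 × 11.6000% + 0.442 × 6.0500% = 9.1469%.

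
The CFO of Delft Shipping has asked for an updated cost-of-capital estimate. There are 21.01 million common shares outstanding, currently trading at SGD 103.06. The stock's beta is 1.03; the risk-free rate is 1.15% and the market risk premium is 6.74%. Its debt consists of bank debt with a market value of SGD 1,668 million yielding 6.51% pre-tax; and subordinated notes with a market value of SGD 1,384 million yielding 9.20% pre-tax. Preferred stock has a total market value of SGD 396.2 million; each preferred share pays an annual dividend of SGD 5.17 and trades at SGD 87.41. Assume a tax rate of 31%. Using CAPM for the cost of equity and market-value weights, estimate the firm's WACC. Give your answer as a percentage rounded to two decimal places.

6.44%

Cost of equity via CAPM: Re = 1.15% + 1.03 × 6.74% = 8.0922%.
Cost of preferred: Rp = 5.17 / 87.41 = 5.9147%.
Market value of equity E = 103.06 × 21.01m = 2165.2906m.
Total capital V = 2165.2906 + 396.2 + 1668 + 1384 = 5613.4906.
Equity: weight = 2165.2906/5613.4906 = 0.3857; cost = 8.0922%.
Preferred: weight = 396.2/5613.4906 = 0.0706; cost = 5.9147%.
Bank debt: weight = 1668/5613.4906 = 0.2971; after-tax cost = 6.51% × (1 − 31%) = 4.4919%.
Subordinated notes: weight = 1384/5613.4906 = 0.2465; after-tax cost = 9.2% × (1 − 31%) = 6.3480%.
WACC = 0.3857 × 8.0922% + 0.0706 × 5.9147% + 0.2971 × 4.4919% + 0.2465 × 6.3480% = 6.4387%.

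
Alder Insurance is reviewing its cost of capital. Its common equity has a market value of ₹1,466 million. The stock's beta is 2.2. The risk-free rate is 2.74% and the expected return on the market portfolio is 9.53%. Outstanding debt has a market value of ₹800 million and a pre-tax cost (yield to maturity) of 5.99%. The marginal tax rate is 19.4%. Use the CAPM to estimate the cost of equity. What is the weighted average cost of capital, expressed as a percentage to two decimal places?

Market risk premium = 9.53% − 2.74% = 6.79%.
Cost of equity via CAPM: Re = 2.74% + 2.2 × 6.79% = 17.6780%.
Total capital V = 1466 + 800 = 2266.
Equity: weight = 1466/2266 = 0.6470; cost = 17.678%.
Debt: weight = 800/2266 = 0.3530; after-tax cost = 5.99% × (1 − 19.4%) = 4.8279%.
WACC = 0.6470 × 17.6780% + 0.3530 × 4.8279% = 13.1414%.

13.14%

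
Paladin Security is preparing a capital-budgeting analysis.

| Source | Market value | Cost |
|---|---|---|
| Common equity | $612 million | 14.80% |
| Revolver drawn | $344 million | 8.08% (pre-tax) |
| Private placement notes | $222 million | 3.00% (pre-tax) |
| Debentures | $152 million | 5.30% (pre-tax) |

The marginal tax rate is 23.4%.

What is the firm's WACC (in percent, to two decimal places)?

9.26%

Total capital V = 612 + 344 + 222 + 152 = 1330.
Equity: weight = 612/1330 = 0.4602; cost = 14.8%.
Revolver drawn: weight = 344/1330 = 0.2586; after-tax cost = 8.08% × (1 − 23.4%) = 6.1893%.
Private placement notes: weight = 222/1330 = 0.1669; after-tax cost = 3% × (1 − 23.4%) = 2.2980%.
Debentures: weight = 152/1330 = 0.1143; after-tax cost = 5.3% × (1 − 23.4%) = 4.0598%.
WACC = 0.4602 × 14.8000% + 0.2586 × 6.1893% + 0.1669 × 2.2980% + 0.1143 × 4.0598% = 9.2586%.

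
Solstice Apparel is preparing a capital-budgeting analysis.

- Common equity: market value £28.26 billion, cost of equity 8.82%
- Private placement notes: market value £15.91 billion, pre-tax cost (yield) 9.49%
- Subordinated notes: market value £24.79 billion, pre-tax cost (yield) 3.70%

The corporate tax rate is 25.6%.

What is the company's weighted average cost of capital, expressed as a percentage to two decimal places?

Total capital V = 28.26 + 15.91 + 24.79 = 68.96.
Equity: weight = 28.26/68.96 = 0.4098; cost = 8.82%.
Private placement notes: weight = 15.91/68.96 = 0.2307; after-tax cost = 9.49% × (1 − 25.6%) = 7.0606%.
Subordinated notes: weight = 24.79/68.96 = 0.3595; after-tax cost = 3.7% × (1 − 25.6%) = 2.7528%.
WACC = 0.4098 × 8.8200% + 0.2307 × 7.0606% + 0.3595 × 2.7528% = 6.2330%.

6.23%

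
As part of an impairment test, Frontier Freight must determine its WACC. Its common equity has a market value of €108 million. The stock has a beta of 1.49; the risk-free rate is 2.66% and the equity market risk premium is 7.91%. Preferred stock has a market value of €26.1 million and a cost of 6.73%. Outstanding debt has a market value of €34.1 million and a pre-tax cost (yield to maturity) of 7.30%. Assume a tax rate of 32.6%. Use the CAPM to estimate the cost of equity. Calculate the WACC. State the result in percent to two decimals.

Cost of equity via CAPM: Re = 2.66% + 1.49 × 7.91% = 14.4459%.
Total capital V = 108 + 26.1 + 34.1 = 168.2.
Equity: weight = 108/168.2 = 0.6421; cost = 14.4459%.
Preferred: weight = 26.1/168.2 = 0.1552; cost = 6.73%.
Debt: weight = 34.1/168.2 = 0.2027; after-tax cost = 7.3% × (1 − 32.6%) = 4.9202%.
WACC = 0.6421 × 14.4459% + 0.1552 × 6.7300% + 0.2027 × 4.9202% = 11.3174%.

11.32%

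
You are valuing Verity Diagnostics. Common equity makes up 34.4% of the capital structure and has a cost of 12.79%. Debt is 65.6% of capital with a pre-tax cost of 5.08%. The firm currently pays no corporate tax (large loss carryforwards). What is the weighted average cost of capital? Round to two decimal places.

After-tax cost of debt = 5.08% × (1 − 0%) = 5.0800%.
WACC = 0.344 × 12.7900% + 0.656 × 5.0800% = 7.7322%.

7.73%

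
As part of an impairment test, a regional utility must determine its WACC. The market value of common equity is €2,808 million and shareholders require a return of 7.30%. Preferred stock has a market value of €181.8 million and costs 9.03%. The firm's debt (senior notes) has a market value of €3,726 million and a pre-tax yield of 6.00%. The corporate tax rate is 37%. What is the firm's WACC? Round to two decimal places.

5.39%

Total capital V = 2808 + 181.8 + 3726 = 6715.8.
Equity: weight = 2808/6715.8 = 0.4181; cost = 7.3%.
Preferred: weight = 181.8/6715.8 = 0.0271; cost = 9.03%.
Senior notes: weight = 3726/6715.8 = 0.5548; after-tax cost = 6% × (1 − 37%) = 3.7800%.
WACC = 0.4181 × 7.3000% + 0.0271 × 9.0300% + 0.5548 × 3.7800% = 5.3939%.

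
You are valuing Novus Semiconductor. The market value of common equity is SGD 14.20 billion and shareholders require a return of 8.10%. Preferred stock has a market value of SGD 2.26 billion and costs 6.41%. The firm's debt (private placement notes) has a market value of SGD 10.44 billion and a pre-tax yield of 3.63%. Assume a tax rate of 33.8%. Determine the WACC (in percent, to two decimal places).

Total capital V = 14.2 + 2.26 + 10.44 = 26.9.
Equity: weight = 14.2/26.9 = 0.5279; cost = 8.1%.
Preferred: weight = 2.26/26.9 = 0.0840; cost = 6.41%.
Private placement notes: weight = 10.44/26.9 = 0.3881; after-tax cost = 3.63% × (1 − 33.8%) = 2.4031%.
WACC = 0.5279 × 8.1000% + 0.0840 × 6.4100% + 0.3881 × 2.4031% = 5.7470%.

5.75%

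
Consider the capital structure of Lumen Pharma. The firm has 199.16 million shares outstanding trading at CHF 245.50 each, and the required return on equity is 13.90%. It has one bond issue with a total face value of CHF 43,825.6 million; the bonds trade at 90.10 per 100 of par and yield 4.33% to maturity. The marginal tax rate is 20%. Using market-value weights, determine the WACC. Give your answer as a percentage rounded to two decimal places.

Market value of equity E = 245.5 × 199.16m = 48893.78m. Market value of debt D = 43825.6m × 90.1/100 = 39486.8656m.
Total capital V = 48893.78 + 39486.8656 = 88380.6456.
Equity: weight = 48893.78/88380.6456 = 0.5532; cost = 13.9%.
Bonds outstanding: weight = 39486.8656/88380.6456 = 0.4468; after-tax cost = 4.33% × (1 − 20%) = 3.4640%.
WACC = 0.5532 × 13.9000% + 0.4468 × 3.4640% = 9.2374%.

9.24%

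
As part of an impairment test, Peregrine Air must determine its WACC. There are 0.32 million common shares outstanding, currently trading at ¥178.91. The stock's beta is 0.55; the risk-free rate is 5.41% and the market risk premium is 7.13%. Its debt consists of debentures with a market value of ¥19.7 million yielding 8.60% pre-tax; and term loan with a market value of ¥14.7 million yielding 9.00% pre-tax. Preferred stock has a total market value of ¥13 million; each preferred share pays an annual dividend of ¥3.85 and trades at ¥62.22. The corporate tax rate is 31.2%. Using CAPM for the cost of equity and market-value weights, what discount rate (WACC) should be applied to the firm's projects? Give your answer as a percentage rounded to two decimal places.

Cost of equity via CAPM: Re = 5.41% + 0.55 × 7.13% = 9.3315%.
Cost of preferred: Rp = 3.85 / 62.22 = 6.1877%.
Market value of equity E = 178.91 × 0.32m = 57.2512m.
Total capital V = 57.2512 + 13 + 19.7 + 14.7 = 104.6512.
Equity: weight = 57.2512/104.6512 = 0.5471; cost = 9.3315%.
Preferred: weight = 13/104.6512 = 0.1242; cost = 6.1877%.
Debentures: weight = 19.7/104.6512 = 0.1882; after-tax cost = 8.6% × (1 − 31.2%) = 5.9168%.
Term loan: weight = 14.7/104.6512 = 0.1405; after-tax cost = 9% × (1 − 31.2%) = 6.1920%.
WACC = 0.5471 × 9.3315% + 0.1242 × 6.1877% + 0.1882 × 5.9168% + 0.1405 × 6.1920% = 7.8572%.

7.86%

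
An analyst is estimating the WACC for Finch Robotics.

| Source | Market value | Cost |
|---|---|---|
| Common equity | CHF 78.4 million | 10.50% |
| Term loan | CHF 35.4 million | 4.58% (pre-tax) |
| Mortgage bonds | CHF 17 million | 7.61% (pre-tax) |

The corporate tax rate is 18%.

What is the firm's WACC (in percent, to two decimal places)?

Total capital V = 78.4 + 35.4 + 17 = 130.8.
Equity: weight = 78.4/130.8 = 0.5994; cost = 10.5%.
Term loan: weight = 35.4/130.8 = 0.2706; after-tax cost = 4.58% × (1 − 18%) = 3.7556%.
Mortgage bonds: weight = 17/130.8 = 0.1300; after-tax cost = 7.61% × (1 − 18%) = 6.2402%.
WACC = 0.5994 × 10.5000% + 0.2706 × 3.7556% + 0.1300 × 6.2402% = 8.1210%.

8.12%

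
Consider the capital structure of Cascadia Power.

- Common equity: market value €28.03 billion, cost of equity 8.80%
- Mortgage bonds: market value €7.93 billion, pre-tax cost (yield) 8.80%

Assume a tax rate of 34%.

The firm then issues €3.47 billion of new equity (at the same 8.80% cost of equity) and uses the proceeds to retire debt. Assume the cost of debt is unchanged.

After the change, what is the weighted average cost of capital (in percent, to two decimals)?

8.43%

After the change:
Total capital V = 31.5 + 4.46 = 35.96.
Equity: weight = 31.5/35.96 = 0.8760; cost = 8.8%.
Mortgage bonds: weight = 4.46/35.96 = 0.1240; after-tax cost = 8.8% × (1 − 34%) = 5.8080%.
WACC = 0.8760 × 8.8000% + 0.1240 × 5.8080% = 8.4289%.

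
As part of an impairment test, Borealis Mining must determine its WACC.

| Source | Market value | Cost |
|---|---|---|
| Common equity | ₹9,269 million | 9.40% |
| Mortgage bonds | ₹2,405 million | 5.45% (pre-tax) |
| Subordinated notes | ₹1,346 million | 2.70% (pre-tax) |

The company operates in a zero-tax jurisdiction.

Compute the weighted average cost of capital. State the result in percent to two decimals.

7.98%

Total capital V = 9269 + 2405 + 1346 = 13020.
Equity: weight = 9269/13020 = 0.7119; cost = 9.4%.
Mortgage bonds: weight = 2405/13020 = 0.1847; after-tax cost = 5.45% × (1 − 0%) = 5.4500%.
Subordinated notes: weight = 1346/13020 = 0.1034; after-tax cost = 2.7% × (1 − 0%) = 2.7000%.
WACC = 0.7119 × 9.4000% + 0.1847 × 5.4500% + 0.1034 × 2.7000% = 7.9777%.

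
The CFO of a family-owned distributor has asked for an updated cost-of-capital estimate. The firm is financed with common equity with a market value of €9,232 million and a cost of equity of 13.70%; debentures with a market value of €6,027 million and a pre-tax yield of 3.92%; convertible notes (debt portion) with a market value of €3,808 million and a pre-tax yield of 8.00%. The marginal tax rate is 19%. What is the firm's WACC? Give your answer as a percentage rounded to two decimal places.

8.93%

Total capital V = 9232 + 6027 + 3808 = 19067.
Equity: weight = 9232/19067 = 0.4842; cost = 13.7%.
Debentures: weight = 6027/19067 = 0.3161; after-tax cost = 3.92% × (1 − 19%) = 3.1752%.
Convertible notes (debt portion): weight = 3808/19067 = 0.1997; after-tax cost = 8% × (1 − 19%) = 6.4800%.
WACC = 0.4842 × 13.7000% + 0.3161 × 3.1752% + 0.1997 × 6.4800% = 8.9312%.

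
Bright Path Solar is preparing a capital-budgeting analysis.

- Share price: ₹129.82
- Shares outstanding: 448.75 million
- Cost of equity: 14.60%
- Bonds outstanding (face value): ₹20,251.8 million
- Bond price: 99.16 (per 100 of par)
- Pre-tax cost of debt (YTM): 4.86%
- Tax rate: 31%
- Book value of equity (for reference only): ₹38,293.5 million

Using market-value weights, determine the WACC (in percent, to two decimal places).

11.72%

Market value of equity E = 129.82 × 448.75m = 58256.725m. Market value of debt D = 20251.8m × 99.16/100 = 20081.68488m.
Total capital V = 58256.725 + 20081.68488 = 78338.40988.
Equity: weight = 58256.725/78338.40988 = 0.7437; cost = 14.6%.
Bonds outstanding: weight = 20081.68488/78338.40988 = 0.2563; after-tax cost = 4.86% × (1 − 31%) = 3.3534%.
WACC = 0.7437 × 14.6000% + 0.2563 × 3.3534% = 11.7170%.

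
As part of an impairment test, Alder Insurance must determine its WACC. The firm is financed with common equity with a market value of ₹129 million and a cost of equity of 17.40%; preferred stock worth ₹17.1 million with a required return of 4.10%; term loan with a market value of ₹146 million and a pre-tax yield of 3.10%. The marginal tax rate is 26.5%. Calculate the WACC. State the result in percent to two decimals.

9.06%

Total capital V = 129 + 17.1 + 146 = 292.1.
Equity: weight = 129/292.1 = 0.4416; cost = 17.4%.
Preferred: weight = 17.1/292.1 = 0.0585; cost = 4.1%.
Term loan: weight = 146/292.1 = 0.4998; after-tax cost = 3.1% × (1 − 26.5%) = 2.2785%.
WACC = 0.4416 × 17.4000% + 0.0585 × 4.1000% + 0.4998 × 2.2785% = 9.0632%.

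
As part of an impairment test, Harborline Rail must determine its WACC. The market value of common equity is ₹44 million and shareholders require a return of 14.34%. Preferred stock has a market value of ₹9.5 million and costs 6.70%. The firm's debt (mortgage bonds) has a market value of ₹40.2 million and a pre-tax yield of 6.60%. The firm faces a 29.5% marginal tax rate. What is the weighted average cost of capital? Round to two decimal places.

9.41%

Total capital V = 44 + 9.5 + 40.2 = 93.7.
Equity: weight = 44/93.7 = 0.4696; cost = 14.34%.
Preferred: weight = 9.5/93.7 = 0.1014; cost = 6.7%.
Mortgage bonds: weight = 40.2/93.7 = 0.4290; after-tax cost = 6.6% × (1 − 29.5%) = 4.6530%.
WACC = 0.4696 × 14.3400% + 0.1014 × 6.7000% + 0.4290 × 4.6530% = 9.4094%.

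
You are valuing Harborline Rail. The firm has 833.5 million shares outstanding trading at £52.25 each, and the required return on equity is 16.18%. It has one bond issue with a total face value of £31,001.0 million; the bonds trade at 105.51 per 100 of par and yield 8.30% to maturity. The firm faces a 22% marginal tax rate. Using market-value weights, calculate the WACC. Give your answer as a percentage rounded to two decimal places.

Market value of equity E = 52.25 × 833.5m = 43550.375m. Market value of debt D = 31001m × 105.51/100 = 32709.1551m.
Total capital V = 43550.375 + 32709.1551 = 76259.5301.
Equity: weight = 43550.375/76259.5301 = 0.5711; cost = 16.18%.
Bonds outstanding: weight = 32709.1551/76259.5301 = 0.4289; after-tax cost = 8.3% × (1 − 22%) = 6.4740%.
WACC = 0.5711 × 16.1800% + 0.4289 × 6.4740% = 12.0169%.

12.02%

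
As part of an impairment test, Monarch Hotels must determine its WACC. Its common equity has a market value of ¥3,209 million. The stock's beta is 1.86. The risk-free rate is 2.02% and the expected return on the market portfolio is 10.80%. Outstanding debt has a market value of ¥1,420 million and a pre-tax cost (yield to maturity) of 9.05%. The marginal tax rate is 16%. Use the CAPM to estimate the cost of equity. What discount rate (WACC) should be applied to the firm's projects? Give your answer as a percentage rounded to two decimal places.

Market risk premium = 10.8% − 2.02% = 8.78%.
Cost of equity via CAPM: Re = 2.02% + 1.86 × 8.78% = 18.3508%.
Total capital V = 3209 + 1420 = 4629.
Equity: weight = 3209/4629 = 0.6932; cost = 18.3508%.
Debt: weight = 1420/4629 = 0.3068; after-tax cost = 9.05% × (1 − 16%) = 7.6020%.
WACC = 0.6932 × 18.3508% + 0.3068 × 7.6020% = 15.0535%.

15.05%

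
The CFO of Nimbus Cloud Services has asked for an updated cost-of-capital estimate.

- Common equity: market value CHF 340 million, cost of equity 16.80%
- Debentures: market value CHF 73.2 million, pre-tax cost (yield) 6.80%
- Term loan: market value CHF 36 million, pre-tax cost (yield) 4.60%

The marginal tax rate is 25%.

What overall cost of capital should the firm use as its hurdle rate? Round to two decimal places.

Total capital V = 340 + 73.2 + 36 = 449.2.
Equity: weight = 340/449.2 = 0.7569; cost = 16.8%.
Debentures: weight = 73.2/449.2 = 0.1630; after-tax cost = 6.8% × (1 − 25%) = 5.1000%.
Term loan: weight = 36/449.2 = 0.0801; after-tax cost = 4.6% × (1 − 25%) = 3.4500%.
WACC = 0.7569 × 16.8000% + 0.1630 × 5.1000% + 0.0801 × 3.4500% = 13.8235%.

13.82%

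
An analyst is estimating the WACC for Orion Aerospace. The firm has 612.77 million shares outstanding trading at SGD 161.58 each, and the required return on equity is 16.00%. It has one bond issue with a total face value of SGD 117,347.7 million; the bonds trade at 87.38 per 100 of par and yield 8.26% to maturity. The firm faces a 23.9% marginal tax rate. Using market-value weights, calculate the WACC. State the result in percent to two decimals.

11.06%

Market value of equity E = 161.58 × 612.77m = 99011.3766m. Market value of debt D = 117347.7m × 87.38/100 = 102538.42026m.
Total capital V = 99011.3766 + 102538.42026 = 201549.79686.
Equity: weight = 99011.3766/201549.79686 = 0.4913; cost = 16%.
Bonds outstanding: weight = 102538.42026/201549.79686 = 0.5087; after-tax cost = 8.26% × (1 − 23.9%) = 6.2859%.
WACC = 0.4913 × 16.0000% + 0.5087 × 6.2859% = 11.0579%.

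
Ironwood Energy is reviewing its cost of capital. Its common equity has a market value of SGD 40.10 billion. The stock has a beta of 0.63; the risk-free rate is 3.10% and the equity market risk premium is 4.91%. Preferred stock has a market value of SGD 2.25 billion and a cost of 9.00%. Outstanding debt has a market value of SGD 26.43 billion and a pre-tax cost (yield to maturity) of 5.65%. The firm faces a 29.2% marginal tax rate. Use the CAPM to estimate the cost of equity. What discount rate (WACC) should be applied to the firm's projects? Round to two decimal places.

Cost of equity via CAPM: Re = 3.1% + 0.63 × 4.91% = 6.1933%.
Total capital V = 40.1 + 2.25 + 26.43 = 68.78.
Equity: weight = 40.1/68.78 = 0.5830; cost = 6.1933%.
Preferred: weight = 2.25/68.78 = 0.0327; cost = 9%.
Debt: weight = 26.43/68.78 = 0.3843; after-tax cost = 5.65% × (1 − 29.2%) = 4.0002%.
WACC = 0.5830 × 6.1933% + 0.0327 × 9.0000% + 0.3843 × 4.0002% = 5.4424%.

5.44%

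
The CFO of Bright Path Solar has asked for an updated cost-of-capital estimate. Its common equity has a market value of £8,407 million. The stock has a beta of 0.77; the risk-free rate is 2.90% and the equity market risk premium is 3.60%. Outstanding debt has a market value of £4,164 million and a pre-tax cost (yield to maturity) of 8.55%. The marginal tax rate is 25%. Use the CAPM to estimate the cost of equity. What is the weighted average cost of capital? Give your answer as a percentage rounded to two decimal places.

Cost of equity via CAPM: Re = 2.9% + 0.77 × 3.6% = 5.6720%.
Total capital V = 8407 + 4164 = 12571.
Equity: weight = 8407/12571 = 0.6688; cost = 5.672%.
Debt: weight = 4164/12571 = 0.3312; after-tax cost = 8.55% × (1 − 25%) = 6.4125%.
WACC = 0.6688 × 5.6720% + 0.3312 × 6.4125% = 5.9173%.

5.92%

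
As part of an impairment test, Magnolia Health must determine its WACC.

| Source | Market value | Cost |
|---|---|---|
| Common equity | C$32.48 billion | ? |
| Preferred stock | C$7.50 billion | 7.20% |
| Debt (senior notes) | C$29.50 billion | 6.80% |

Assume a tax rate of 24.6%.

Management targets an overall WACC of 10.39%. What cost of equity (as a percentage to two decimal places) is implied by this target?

15.91%

Total capital V = 32.48 + 7.5 + 29.5 = 69.48.
Equity weight = 32.48/69.48 = 0.4675.
Preferred weight = 7.5/69.48 = 0.1079.
Senior notes weight = 29.5/69.48 = 0.4246.
Debt contribution = 0.4246 × 6.8% × (1 − 24.6%) = 2.1769%.
Preferred contribution = 0.1079 × 7.2% = 0.7772%.
Required equity contribution = 10.39% − 2.9541% = 7.4359%.
Re = 7.4359% / 0.4675 = 15.9066%.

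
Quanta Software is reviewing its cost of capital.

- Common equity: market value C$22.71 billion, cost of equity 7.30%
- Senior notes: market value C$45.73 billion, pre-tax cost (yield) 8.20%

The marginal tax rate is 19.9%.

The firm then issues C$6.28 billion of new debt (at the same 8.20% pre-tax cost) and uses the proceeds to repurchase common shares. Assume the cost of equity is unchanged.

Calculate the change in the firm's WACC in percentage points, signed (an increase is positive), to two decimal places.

-0.07 pp

Current WACC:
Total capital V = 22.71 + 45.73 = 68.44.
Equity: weight = 22.71/68.44 = 0.3318; cost = 7.3%.
Senior notes: weight = 45.73/68.44 = 0.6682; after-tax cost = 8.2% × (1 − 19.9%) = 6.5682%.
WACC = 0.3318 × 7.3000% + 0.6682 × 6.5682% = 6.8110%.
After the change:
Total capital V = 16.43 + 52.01 = 68.44.
Equity: weight = 16.43/68.44 = 0.2401; cost = 7.3%.
Senior notes: weight = 52.01/68.44 = 0.7599; after-tax cost = 8.2% × (1 − 19.9%) = 6.5682%.
WACC = 0.2401 × 7.3000% + 0.7599 × 6.5682% = 6.7439%.
Change in WACC = 6.7439% − 6.8110% = -0.0671 pp.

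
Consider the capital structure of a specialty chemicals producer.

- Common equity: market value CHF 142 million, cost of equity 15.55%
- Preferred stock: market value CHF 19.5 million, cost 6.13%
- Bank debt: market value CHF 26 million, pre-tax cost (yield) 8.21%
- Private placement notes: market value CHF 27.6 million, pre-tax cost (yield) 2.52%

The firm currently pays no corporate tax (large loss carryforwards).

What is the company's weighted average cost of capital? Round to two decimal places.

12.14%

Total capital V = 142 + 19.5 + 26 + 27.6 = 215.1.
Equity: weight = 142/215.1 = 0.6602; cost = 15.55%.
Preferred: weight = 19.5/215.1 = 0.0907; cost = 6.13%.
Bank debt: weight = 26/215.1 = 0.1209; after-tax cost = 8.21% × (1 − 0%) = 8.2100%.
Private placement notes: weight = 27.6/215.1 = 0.1283; after-tax cost = 2.52% × (1 − 0%) = 2.5200%.
WACC = 0.6602 × 15.5500% + 0.0907 × 6.1300% + 0.1209 × 8.2100% + 0.1283 × 2.5200% = 12.1369%.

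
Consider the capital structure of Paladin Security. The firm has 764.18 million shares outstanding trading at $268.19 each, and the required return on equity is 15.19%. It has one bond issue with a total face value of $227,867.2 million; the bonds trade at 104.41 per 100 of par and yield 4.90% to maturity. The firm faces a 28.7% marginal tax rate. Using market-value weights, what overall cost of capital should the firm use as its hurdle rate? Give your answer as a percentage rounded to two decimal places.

Market value of equity E = 268.19 × 764.18m = 204945.4342m. Market value of debt D = 227867.2m × 104.41/100 = 237916.14352m.
Total capital V = 204945.4342 + 237916.14352 = 442861.57772.
Equity: weight = 204945.4342/442861.57772 = 0.4628; cost = 15.19%.
Bonds outstanding: weight = 237916.14352/442861.57772 = 0.5372; after-tax cost = 4.9% × (1 − 28.7%) = 3.4937%.
WACC = 0.4628 × 15.1900% + 0.5372 × 3.4937% = 8.9065%.

8.91%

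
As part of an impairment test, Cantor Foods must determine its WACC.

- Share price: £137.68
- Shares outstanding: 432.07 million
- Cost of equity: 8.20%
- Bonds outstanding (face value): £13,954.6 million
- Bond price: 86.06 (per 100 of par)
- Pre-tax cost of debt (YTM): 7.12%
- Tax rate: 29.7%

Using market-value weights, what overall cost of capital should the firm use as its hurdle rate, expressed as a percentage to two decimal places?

Market value of equity E = 137.68 × 432.07m = 59487.3976m. Market value of debt D = 13954.6m × 86.06/100 = 12009.32876m.
Total capital V = 59487.3976 + 12009.32876 = 71496.72636.
Equity: weight = 59487.3976/71496.72636 = 0.8320; cost = 8.2%.
Bonds outstanding: weight = 12009.32876/71496.72636 = 0.1680; after-tax cost = 7.12% × (1 − 29.7%) = 5.0054%.
WACC = 0.8320 × 8.2000% + 0.1680 × 5.0054% = 7.6634%.

7.66%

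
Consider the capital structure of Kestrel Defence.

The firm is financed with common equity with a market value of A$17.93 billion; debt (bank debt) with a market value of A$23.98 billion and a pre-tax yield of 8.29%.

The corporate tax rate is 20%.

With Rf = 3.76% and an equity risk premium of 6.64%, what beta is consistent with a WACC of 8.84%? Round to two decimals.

1.21

Total capital V = 17.93 + 23.98 = 41.91.
Equity weight = 17.93/41.91 = 0.4278.
Bank debt weight = 23.98/41.91 = 0.5722.
Debt contribution = 0.5722 × 8.29% × (1 − 20%) = 3.7947%.
Required equity contribution = 8.84% − 3.7947% = 5.0453%  ⇒  Re = 11.7930%.
CAPM: 11.7930% = 3.76% + β × 6.64%  ⇒  β = 1.2098.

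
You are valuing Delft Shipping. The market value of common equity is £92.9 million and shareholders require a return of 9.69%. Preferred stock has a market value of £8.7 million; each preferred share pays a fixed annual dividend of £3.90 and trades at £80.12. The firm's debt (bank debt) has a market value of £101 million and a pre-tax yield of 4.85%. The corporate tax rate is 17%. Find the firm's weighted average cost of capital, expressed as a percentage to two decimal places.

6.66%

Cost of preferred: Rp = 3.9 / 80.12 = 4.8677%.
Total capital V = 92.9 + 8.7 + 101 = 202.6.
Equity: weight = 92.9/202.6 = 0.4585; cost = 9.69%.
Preferred: weight = 8.7/202.6 = 0.0429; cost = 4.8677%.
Bank debt: weight = 101/202.6 = 0.4985; after-tax cost = 4.85% × (1 − 17%) = 4.0255%.
WACC = 0.4585 × 9.6900% + 0.0429 × 4.8677% + 0.4985 × 4.0255% = 6.6591%.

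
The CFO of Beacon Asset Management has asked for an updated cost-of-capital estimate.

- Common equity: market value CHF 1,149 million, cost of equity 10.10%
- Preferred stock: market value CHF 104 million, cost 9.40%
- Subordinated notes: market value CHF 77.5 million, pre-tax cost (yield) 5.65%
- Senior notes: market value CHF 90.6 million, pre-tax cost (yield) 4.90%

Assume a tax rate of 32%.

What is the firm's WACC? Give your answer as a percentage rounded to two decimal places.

Total capital V = 1149 + 104 + 77.5 + 90.6 = 1421.1.
Equity: weight = 1149/1421.1 = 0.8085; cost = 10.1%.
Preferred: weight = 104/1421.1 = 0.0732; cost = 9.4%.
Subordinated notes: weight = 77.5/1421.1 = 0.0545; after-tax cost = 5.65% × (1 − 32%) = 3.8420%.
Senior notes: weight = 90.6/1421.1 = 0.0638; after-tax cost = 4.9% × (1 − 32%) = 3.3320%.
WACC = 0.8085 × 10.1000% + 0.0732 × 9.4000% + 0.0545 × 3.8420% + 0.0638 × 3.3320% = 9.2760%.

9.28%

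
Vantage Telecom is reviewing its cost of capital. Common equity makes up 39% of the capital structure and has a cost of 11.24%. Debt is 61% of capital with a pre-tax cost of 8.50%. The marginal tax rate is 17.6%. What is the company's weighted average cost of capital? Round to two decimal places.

After-tax cost of debt = 8.5% × (1 − 17.6%) = 7.0040%.
WACC = 0.390 × 11.2400% + 0.610 × 7.0040% = 8.6560%.

8.66%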